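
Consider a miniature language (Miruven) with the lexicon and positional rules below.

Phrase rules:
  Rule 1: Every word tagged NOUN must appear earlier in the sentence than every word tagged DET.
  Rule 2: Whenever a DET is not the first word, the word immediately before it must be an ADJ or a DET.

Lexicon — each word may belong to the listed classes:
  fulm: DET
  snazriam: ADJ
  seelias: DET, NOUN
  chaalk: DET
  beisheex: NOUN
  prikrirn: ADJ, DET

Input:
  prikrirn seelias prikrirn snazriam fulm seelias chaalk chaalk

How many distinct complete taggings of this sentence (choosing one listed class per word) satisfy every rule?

5

Candidates per position — 1:prikrirn {ADJ,DET}; 2:seelias {DET,NOUN}; 3:prikrirn {ADJ,DET}; 4:snazriam {ADJ}; 5:fulm {DET}; 6:seelias {DET,NOUN}; 7:chaalk {DET}; 8:chaalk {DET}.
There are 16 candidate sequences in total.
The sequences that satisfy every rule: ADJ DET ADJ ADJ DET DET DET DET; ADJ DET DET ADJ DET DET DET DET; ADJ NOUN ADJ ADJ DET DET DET DET; DET DET ADJ ADJ DET DET DET DET; DET DET DET ADJ DET DET DET DET.
Count = 5.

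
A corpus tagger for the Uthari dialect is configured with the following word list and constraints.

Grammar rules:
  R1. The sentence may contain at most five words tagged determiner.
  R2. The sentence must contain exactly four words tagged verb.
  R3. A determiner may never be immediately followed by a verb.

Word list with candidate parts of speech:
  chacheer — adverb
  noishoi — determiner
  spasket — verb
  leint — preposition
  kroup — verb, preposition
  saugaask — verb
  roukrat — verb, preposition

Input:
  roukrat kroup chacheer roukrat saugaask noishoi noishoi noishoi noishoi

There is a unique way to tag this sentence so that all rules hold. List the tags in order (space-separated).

verb verb adverb verb verb determiner determiner determiner determiner

Candidates per position — 1:roukrat {verb,preposition}; 2:kroup {verb,preposition}; 3:chacheer {adverb}; 4:roukrat {verb,preposition}; 5:saugaask {verb}; 6:noishoi {determiner}; 7:noishoi {determiner}; 8:noishoi {determiner}; 9:noishoi {determiner}.
At position 1, choosing preposition makes rule 2 impossible to satisfy; hence verb.
At position 2, choosing preposition makes rule 2 impossible to satisfy; hence verb.
At position 4, choosing preposition makes rule 2 impossible to satisfy; hence verb.
The unique satisfying tagging is: verb verb adverb verb verb determiner determiner determiner determiner.
Checking: rule 1 satisfied; rule 2 satisfied; rule 3 satisfied.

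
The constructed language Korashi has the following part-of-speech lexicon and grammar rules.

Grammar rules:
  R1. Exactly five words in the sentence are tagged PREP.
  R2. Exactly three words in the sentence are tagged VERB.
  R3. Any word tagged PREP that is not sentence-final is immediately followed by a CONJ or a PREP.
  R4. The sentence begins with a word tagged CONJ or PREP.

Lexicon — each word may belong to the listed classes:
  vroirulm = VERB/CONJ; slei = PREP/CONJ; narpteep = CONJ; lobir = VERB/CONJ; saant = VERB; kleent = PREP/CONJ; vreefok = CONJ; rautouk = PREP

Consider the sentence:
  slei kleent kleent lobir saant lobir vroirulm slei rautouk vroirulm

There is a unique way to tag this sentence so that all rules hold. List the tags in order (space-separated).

Candidates per position — 1:slei {PREP,CONJ}; 2:kleent {PREP,CONJ}; 3:kleent {PREP,CONJ}; 4:lobir {VERB,CONJ}; 5:saant {VERB}; 6:lobir {VERB,CONJ}; 7:vroirulm {VERB,CONJ}; 8:slei {PREP,CONJ}; 9:rautouk {PREP}; 10:vroirulm {VERB,CONJ}.
If word 1 were CONJ, no tagging could satisfy rule 1; so word 1 is PREP.
If word 2 were CONJ, no tagging could satisfy rule 1; so word 2 is PREP.
If word 3 were CONJ, no tagging could satisfy rule 1; so word 3 is PREP.
If word 4 were VERB, no tagging could satisfy rule 3; so word 4 is CONJ.
If word 8 were CONJ, no tagging could satisfy rule 1; so word 8 is PREP.
If word 10 were VERB, no tagging could satisfy rule 3; so word 10 is CONJ.
If word 6 were CONJ, no tagging could satisfy rule 2; so word 6 is VERB.
If word 7 were CONJ, no tagging could satisfy rule 2; so word 7 is VERB.
The only consistent sequence is: PREP PREP PREP CONJ VERB VERB VERB PREP PREP CONJ.
Checking: rule 1 ok; rule 2 ok; rule 3 ok; rule 4 ok.

PREP PREP PREP CONJ VERB VERB VERB PREP PREP CONJ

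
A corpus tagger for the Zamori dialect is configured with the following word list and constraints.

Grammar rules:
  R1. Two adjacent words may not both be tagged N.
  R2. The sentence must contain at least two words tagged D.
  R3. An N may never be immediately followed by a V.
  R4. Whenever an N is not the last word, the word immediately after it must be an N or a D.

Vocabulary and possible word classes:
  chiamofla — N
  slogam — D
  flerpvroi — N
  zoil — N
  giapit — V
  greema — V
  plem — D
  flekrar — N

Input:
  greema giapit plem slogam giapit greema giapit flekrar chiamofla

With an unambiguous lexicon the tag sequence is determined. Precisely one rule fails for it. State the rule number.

1

Fixed tagging: V V D D V V V N N.
Checking each rule: R1 fail, R2 pass, R3 pass, R4 pass.
Only rule 1 fails.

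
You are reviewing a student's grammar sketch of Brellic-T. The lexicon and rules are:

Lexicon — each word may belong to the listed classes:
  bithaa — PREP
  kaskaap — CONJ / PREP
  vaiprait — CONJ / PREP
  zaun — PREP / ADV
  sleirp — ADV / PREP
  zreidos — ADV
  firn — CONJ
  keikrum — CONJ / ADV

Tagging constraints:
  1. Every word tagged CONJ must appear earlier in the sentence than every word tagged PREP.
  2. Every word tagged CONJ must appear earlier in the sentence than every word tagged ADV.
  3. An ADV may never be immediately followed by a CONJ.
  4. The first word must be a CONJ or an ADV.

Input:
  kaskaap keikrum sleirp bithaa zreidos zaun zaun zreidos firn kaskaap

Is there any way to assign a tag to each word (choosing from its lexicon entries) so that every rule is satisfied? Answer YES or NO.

Candidates per position — 1:kaskaap {CONJ,PREP}; 2:keikrum {CONJ,ADV}; 3:sleirp {ADV,PREP}; 4:bithaa {PREP}; 5:zreidos {ADV}; 6:zaun {PREP,ADV}; 7:zaun {PREP,ADV}; 8:zreidos {ADV}; 9:firn {CONJ}; 10:kaskaap {CONJ,PREP}.
Rule 1 cannot be satisfied by any choice of tags from the lexicon.
So there is no consistent tagging.

NO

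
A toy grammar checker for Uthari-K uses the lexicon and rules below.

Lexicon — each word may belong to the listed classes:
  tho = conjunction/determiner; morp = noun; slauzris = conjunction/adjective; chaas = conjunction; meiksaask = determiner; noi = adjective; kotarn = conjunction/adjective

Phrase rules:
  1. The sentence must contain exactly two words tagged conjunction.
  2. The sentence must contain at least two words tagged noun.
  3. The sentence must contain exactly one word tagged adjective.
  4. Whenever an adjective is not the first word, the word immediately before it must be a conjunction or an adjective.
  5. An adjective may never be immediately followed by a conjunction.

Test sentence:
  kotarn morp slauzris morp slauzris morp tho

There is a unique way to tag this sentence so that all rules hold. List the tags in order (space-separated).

Candidates per position — 1:kotarn {conjunction,adjective}; 2:morp {noun}; 3:slauzris {conjunction,adjective}; 4:morp {noun}; 5:slauzris {conjunction,adjective}; 6:morp {noun}; 7:tho {conjunction,determiner}.
Position 3: tagging it adjective would leave rule 4 unsatisfiable, so it must be conjunction.
Position 5: tagging it adjective would leave rule 4 unsatisfiable, so it must be conjunction.
Position 7: tagging it conjunction would leave rule 1 unsatisfiable, so it must be determiner.
Position 1: tagging it conjunction would leave rule 1 unsatisfiable, so it must be adjective.
That leaves exactly one tagging: adjective noun conjunction noun conjunction noun determiner.
Verifying each rule — rule 1 satisfied; rule 2 satisfied; rule 3 satisfied; rule 4 satisfied; rule 5 satisfied.

adjective noun conjunction noun conjunction noun determiner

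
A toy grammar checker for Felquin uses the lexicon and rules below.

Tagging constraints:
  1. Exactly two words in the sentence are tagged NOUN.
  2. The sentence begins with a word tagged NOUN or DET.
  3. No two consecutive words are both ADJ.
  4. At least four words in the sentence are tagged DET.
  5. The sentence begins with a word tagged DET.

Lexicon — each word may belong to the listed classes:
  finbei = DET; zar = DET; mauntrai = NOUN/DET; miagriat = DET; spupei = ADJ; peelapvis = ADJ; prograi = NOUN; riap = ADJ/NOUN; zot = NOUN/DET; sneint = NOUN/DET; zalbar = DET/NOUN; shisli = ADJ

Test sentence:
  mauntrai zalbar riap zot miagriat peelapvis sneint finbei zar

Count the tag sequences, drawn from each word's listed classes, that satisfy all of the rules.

Candidates per position — 1:mauntrai {NOUN,DET}; 2:zalbar {DET,NOUN}; 3:riap {ADJ,NOUN}; 4:zot {NOUN,DET}; 5:miagriat {DET}; 6:peelapvis {ADJ}; 7:sneint {NOUN,DET}; 8:finbei {DET}; 9:zar {DET}.
There are 32 candidate sequences in total.
Checking each against the rules leaves 6 sequences.
Count = 6.

6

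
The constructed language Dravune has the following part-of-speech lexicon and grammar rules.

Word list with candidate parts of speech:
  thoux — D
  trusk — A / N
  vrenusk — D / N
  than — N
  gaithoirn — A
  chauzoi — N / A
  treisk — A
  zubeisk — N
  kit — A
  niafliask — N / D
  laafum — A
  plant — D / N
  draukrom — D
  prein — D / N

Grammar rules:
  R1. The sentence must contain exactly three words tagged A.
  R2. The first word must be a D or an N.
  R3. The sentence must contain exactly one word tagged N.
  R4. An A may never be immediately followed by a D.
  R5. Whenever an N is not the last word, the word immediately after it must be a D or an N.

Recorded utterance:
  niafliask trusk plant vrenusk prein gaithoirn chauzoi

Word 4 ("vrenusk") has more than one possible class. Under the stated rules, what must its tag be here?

Candidates per position — 1:niafliask {N,D}; 2:trusk {A,N}; 3:plant {D,N}; 4:vrenusk {D,N}; 5:prein {D,N}; 6:gaithoirn {A}; 7:chauzoi {N,A}.
Position 2: N is ruled out by rule 1; that leaves A.
Position 3: D is ruled out by rule 4; that leaves N.
Position 4: N is ruled out by rule 3; that leaves D.
Position 5: N is ruled out by rule 3; that leaves D.
Position 7: N is ruled out by rule 1; that leaves A.
Position 1: N is ruled out by rule 3; that leaves D.
The unique satisfying tagging is: D A N D D A A.
Verifying each rule — rule 1 ✓; rule 2 ✓; rule 3 ✓; rule 4 ✓; rule 5 ✓.

D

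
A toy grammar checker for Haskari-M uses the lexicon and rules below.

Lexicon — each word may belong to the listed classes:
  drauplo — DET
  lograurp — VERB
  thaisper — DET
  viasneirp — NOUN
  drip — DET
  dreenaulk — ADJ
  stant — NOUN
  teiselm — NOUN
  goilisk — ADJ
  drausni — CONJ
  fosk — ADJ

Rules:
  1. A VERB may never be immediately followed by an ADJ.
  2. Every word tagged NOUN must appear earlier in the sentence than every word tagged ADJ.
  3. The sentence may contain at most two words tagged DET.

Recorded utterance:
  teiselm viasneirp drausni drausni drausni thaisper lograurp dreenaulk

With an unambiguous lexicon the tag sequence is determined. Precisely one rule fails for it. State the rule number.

Fixed tagging: NOUN NOUN CONJ CONJ CONJ DET VERB ADJ.
Checking each rule: R1 fails, R2 ok, R3 ok.
Only rule 1 fails.

1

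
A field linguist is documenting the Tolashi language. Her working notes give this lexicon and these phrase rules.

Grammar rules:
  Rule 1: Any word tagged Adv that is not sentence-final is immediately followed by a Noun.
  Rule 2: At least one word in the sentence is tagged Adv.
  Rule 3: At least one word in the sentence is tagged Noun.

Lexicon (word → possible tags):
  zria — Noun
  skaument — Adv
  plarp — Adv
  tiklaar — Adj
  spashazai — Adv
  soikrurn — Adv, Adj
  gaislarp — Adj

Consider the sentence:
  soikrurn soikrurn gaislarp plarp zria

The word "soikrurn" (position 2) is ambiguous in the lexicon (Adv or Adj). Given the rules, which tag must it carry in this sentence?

Candidates per position — 1:soikrurn {Adv,Adj}; 2:soikrurn {Adv,Adj}; 3:gaislarp {Adj}; 4:plarp {Adv}; 5:zria {Noun}.
At position 1, choosing Adv makes rule 1 impossible to satisfy; hence Adj.
At position 2, choosing Adv makes rule 1 impossible to satisfy; hence Adj.
So the tagging must be: Adj Adj Adj Adv Noun.
Rule-by-rule: rule 1 holds; rule 2 holds; rule 3 holds.

Adj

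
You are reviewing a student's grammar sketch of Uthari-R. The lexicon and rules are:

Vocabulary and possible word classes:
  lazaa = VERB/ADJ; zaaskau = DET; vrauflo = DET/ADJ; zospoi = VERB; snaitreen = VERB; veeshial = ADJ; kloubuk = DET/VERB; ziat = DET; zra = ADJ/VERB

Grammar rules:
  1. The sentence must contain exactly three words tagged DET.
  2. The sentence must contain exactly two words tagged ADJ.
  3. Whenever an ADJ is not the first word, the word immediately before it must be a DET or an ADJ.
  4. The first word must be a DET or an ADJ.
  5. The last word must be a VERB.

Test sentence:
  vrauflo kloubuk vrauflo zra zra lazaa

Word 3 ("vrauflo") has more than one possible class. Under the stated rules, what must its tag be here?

DET

Candidates per position — 1:vrauflo {DET,ADJ}; 2:kloubuk {DET,VERB}; 3:vrauflo {DET,ADJ}; 4:zra {ADJ,VERB}; 5:zra {ADJ,VERB}; 6:lazaa {VERB,ADJ}.
If word 1 were ADJ, no tagging could satisfy rule 1; so word 1 is DET.
If word 2 were VERB, no tagging could satisfy rule 1; so word 2 is DET.
If word 3 were ADJ, no tagging could satisfy rule 1; so word 3 is DET.
If word 6 were ADJ, no tagging could satisfy rule 5; so word 6 is VERB.
If word 4 were VERB, no tagging could satisfy rule 2; so word 4 is ADJ.
If word 5 were VERB, no tagging could satisfy rule 2; so word 5 is ADJ.
The unique satisfying tagging is: DET DET DET ADJ ADJ VERB.
Checking: rule 1 ok; rule 2 ok; rule 3 ok; rule 4 ok; rule 5 ok.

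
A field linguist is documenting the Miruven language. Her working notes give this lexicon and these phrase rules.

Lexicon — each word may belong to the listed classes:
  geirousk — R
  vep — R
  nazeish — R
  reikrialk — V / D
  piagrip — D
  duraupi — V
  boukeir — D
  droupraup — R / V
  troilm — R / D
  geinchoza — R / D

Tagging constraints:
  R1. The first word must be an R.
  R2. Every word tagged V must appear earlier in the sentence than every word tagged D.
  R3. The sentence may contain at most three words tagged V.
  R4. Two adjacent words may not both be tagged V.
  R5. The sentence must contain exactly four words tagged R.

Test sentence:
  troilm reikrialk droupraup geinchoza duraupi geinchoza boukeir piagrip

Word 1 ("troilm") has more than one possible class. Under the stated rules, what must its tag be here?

Candidates per position — 1:troilm {R,D}; 2:reikrialk {V,D}; 3:droupraup {R,V}; 4:geinchoza {R,D}; 5:duraupi {V}; 6:geinchoza {R,D}; 7:boukeir {D}; 8:piagrip {D}.
Word 1 cannot be D — rule 1 would then fail for every completion. It is R.
Word 2 cannot be D — rule 2 would then fail for every completion. It is V.
Word 3 cannot be V — rule 4 would then fail for every completion. It is R.
Word 4 cannot be D — rule 2 would then fail for every completion. It is R.
Word 6 cannot be D — rule 5 would then fail for every completion. It is R.
That leaves exactly one tagging: R V R R V R D D.
Checking: rule 1 satisfied; rule 2 satisfied; rule 3 satisfied; rule 4 satisfied; rule 5 satisfied.

R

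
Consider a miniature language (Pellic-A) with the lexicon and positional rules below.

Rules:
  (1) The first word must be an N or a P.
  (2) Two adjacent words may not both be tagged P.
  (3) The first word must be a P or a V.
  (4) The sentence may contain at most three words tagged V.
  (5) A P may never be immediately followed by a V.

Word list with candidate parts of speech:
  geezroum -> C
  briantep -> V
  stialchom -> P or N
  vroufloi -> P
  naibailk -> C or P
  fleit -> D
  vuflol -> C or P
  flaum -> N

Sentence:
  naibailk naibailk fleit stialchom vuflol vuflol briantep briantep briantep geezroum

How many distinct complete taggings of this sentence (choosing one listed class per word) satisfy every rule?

3

Candidates per position — 1:naibailk {C,P}; 2:naibailk {C,P}; 3:fleit {D}; 4:stialchom {P,N}; 5:vuflol {C,P}; 6:vuflol {C,P}; 7:briantep {V}; 8:briantep {V}; 9:briantep {V}; 10:geezroum {C}.
There are 32 candidate sequences in total.
The sequences that satisfy every rule: P C D P C C V V V C; P C D N C C V V V C; P C D N P C V V V C.
Count = 3.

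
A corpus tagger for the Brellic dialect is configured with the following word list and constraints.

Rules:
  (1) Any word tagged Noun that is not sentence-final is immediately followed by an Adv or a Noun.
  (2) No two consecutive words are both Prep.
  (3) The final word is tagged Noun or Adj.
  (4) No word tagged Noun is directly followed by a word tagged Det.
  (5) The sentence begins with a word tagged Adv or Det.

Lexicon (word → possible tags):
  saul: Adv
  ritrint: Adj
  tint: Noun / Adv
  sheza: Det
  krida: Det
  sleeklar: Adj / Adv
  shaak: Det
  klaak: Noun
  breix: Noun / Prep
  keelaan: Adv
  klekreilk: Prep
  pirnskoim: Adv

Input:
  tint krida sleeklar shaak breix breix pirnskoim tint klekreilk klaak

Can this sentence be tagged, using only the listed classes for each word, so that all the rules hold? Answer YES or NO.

Candidates per position — 1:tint {Noun,Adv}; 2:krida {Det}; 3:sleeklar {Adj,Adv}; 4:shaak {Det}; 5:breix {Noun,Prep}; 6:breix {Noun,Prep}; 7:pirnskoim {Adv}; 8:tint {Noun,Adv}; 9:klekreilk {Prep}; 10:klaak {Noun}.
One satisfying assignment: Adv Det Adj Det Noun Noun Adv Adv Prep Noun.
Checking: rule 1 satisfied; rule 2 satisfied; rule 3 satisfied; rule 4 satisfied; rule 5 satisfied.

YES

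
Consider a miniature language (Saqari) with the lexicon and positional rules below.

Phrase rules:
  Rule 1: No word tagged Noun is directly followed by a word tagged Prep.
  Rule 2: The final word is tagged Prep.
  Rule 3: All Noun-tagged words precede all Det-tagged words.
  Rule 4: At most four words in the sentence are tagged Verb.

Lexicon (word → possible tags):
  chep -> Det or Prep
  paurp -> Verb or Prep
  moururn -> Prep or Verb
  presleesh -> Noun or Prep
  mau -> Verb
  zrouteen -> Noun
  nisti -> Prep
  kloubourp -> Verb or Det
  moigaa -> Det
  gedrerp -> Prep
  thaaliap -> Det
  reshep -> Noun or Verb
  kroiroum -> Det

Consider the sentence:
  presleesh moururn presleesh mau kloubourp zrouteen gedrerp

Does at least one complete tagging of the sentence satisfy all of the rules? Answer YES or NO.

NO

Candidates per position — 1:presleesh {Noun,Prep}; 2:moururn {Prep,Verb}; 3:presleesh {Noun,Prep}; 4:mau {Verb}; 5:kloubourp {Verb,Det}; 6:zrouteen {Noun}; 7:gedrerp {Prep}.
Rule 1 cannot be satisfied by any choice of tags from the lexicon.
So there is no consistent tagging.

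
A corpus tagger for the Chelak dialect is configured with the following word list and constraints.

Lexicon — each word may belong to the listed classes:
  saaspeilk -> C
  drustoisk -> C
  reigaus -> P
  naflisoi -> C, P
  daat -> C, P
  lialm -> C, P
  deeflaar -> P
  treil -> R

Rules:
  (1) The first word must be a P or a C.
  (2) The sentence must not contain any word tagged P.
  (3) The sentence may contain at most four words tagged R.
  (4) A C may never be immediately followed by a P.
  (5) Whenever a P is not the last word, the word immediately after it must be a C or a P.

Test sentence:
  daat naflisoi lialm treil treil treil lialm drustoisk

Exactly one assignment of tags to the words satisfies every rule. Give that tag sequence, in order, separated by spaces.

C C C R R R C C

Candidates per position — 1:daat {C,P}; 2:naflisoi {C,P}; 3:lialm {C,P}; 4:treil {R}; 5:treil {R}; 6:treil {R}; 7:lialm {C,P}; 8:drustoisk {C}.
Position 1: P is ruled out by rule 2; that leaves C.
Position 2: P is ruled out by rule 2; that leaves C.
Position 3: P is ruled out by rule 2; that leaves C.
Position 7: P is ruled out by rule 2; that leaves C.
The unique satisfying tagging is: C C C R R R C C.
Verifying each rule — rule 1 holds; rule 2 holds; rule 3 holds; rule 4 holds; rule 5 holds.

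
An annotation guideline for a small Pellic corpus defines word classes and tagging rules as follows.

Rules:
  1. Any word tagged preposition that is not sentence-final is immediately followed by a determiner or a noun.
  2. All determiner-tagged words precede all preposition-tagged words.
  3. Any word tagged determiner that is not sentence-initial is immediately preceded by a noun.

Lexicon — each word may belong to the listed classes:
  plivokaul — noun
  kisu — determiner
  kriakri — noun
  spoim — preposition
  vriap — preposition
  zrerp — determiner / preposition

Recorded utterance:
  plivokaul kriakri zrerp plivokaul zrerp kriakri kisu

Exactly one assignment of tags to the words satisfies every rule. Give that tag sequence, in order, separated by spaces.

noun noun determiner noun determiner noun determiner

Candidates per position — 1:plivokaul {noun}; 2:kriakri {noun}; 3:zrerp {determiner,preposition}; 4:plivokaul {noun}; 5:zrerp {determiner,preposition}; 6:kriakri {noun}; 7:kisu {determiner}.
Word 3 cannot be preposition — rule 2 would then fail for every completion. It is determiner.
Word 5 cannot be preposition — rule 2 would then fail for every completion. It is determiner.
So the tagging must be: noun noun determiner noun determiner noun determiner.
Check: rule 1 ✓; rule 2 ✓; rule 3 ✓.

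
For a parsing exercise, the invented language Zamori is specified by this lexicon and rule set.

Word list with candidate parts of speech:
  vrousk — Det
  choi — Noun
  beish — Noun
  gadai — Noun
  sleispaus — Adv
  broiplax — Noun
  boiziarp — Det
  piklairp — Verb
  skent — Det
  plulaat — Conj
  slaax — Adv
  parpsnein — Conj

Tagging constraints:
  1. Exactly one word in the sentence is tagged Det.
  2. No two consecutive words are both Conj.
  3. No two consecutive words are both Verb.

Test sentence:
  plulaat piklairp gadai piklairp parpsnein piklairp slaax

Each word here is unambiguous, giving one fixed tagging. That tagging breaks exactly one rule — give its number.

Fixed tagging: Conj Verb Noun Verb Conj Verb Adv.
Applying the rules: R1 violated, R2 holds, R3 holds.
Only rule 1 fails.

1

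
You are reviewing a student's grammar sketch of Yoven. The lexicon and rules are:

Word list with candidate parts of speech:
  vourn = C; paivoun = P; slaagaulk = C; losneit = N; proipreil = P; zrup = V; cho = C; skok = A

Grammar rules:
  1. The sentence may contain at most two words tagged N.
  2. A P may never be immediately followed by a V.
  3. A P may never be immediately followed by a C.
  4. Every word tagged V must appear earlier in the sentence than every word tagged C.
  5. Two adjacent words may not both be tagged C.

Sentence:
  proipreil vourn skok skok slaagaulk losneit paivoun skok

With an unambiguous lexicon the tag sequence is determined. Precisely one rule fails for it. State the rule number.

Fixed tagging: P C A A C N P A.
Rule check: R1 ✓, R2 ✓, R3 ✗, R4 ✓, R5 ✓.
Only rule 3 fails.

3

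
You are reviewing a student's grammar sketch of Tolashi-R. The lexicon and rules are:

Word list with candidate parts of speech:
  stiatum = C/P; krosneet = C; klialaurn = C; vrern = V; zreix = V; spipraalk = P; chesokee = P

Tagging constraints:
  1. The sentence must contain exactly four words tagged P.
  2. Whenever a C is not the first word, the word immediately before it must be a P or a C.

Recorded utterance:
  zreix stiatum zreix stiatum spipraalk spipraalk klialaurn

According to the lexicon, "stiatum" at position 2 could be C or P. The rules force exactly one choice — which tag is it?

Candidates per position — 1:zreix {V}; 2:stiatum {C,P}; 3:zreix {V}; 4:stiatum {C,P}; 5:spipraalk {P}; 6:spipraalk {P}; 7:klialaurn {C}.
Position 2: C is ruled out by rule 1; that leaves P.
Position 4: C is ruled out by rule 1; that leaves P.
The unique satisfying tagging is: V P V P P P C.
Checking: rule 1 ok; rule 2 ok.

P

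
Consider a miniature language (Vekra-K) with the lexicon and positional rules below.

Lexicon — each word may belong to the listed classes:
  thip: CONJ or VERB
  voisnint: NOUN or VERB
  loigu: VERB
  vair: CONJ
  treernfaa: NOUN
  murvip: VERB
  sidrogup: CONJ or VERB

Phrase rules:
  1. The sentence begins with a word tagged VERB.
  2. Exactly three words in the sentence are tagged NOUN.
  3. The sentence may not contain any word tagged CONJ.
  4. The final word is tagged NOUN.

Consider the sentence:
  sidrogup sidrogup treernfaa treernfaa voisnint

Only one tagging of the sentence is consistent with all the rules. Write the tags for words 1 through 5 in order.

Candidates per position — 1:sidrogup {CONJ,VERB}; 2:sidrogup {CONJ,VERB}; 3:treernfaa {NOUN}; 4:treernfaa {NOUN}; 5:voisnint {NOUN,VERB}.
Position 1: tagging it CONJ would leave rule 1 unsatisfiable, so it must be VERB.
Position 2: tagging it CONJ would leave rule 3 unsatisfiable, so it must be VERB.
Position 5: tagging it VERB would leave rule 2 unsatisfiable, so it must be NOUN.
The only consistent sequence is: VERB VERB NOUN NOUN NOUN.
Rule-by-rule: rule 1 holds; rule 2 holds; rule 3 holds; rule 4 holds.

VERB VERB NOUN NOUN NOUN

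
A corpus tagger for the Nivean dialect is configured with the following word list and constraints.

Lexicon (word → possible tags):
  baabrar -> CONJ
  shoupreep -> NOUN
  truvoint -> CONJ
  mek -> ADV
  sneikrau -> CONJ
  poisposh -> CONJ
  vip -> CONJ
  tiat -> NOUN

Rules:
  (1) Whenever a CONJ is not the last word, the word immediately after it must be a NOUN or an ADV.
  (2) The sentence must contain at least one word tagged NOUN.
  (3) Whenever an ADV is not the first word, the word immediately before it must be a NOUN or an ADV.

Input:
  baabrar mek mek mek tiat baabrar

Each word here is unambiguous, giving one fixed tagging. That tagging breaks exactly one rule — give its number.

Fixed tagging: CONJ ADV ADV ADV NOUN CONJ.
Checking each rule: R1 ok, R2 ok, R3 fails.
Only rule 3 fails.

3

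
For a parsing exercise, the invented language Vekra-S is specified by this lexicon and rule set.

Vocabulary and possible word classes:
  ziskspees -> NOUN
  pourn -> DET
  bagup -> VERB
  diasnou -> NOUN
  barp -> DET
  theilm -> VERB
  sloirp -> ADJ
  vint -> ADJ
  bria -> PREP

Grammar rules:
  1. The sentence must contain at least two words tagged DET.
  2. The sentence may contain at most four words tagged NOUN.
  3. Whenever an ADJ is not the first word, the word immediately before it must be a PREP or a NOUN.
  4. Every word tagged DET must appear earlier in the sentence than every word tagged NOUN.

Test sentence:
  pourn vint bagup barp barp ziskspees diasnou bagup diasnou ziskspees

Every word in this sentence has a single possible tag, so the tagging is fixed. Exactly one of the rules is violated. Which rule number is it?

3

Fixed tagging: DET ADJ VERB DET DET NOUN NOUN VERB NOUN NOUN.
Checking each rule: R1 pass, R2 pass, R3 fail, R4 pass.
Only rule 3 fails.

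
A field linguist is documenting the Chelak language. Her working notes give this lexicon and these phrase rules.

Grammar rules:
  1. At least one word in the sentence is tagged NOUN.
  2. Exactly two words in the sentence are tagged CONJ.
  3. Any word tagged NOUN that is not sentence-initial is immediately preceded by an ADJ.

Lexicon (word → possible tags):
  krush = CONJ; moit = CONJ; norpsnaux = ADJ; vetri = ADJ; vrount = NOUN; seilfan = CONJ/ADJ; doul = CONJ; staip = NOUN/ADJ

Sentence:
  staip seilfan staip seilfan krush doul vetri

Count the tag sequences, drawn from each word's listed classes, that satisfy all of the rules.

Candidates per position — 1:staip {NOUN,ADJ}; 2:seilfan {CONJ,ADJ}; 3:staip {NOUN,ADJ}; 4:seilfan {CONJ,ADJ}; 5:krush {CONJ}; 6:doul {CONJ}; 7:vetri {ADJ}.
There are 16 candidate sequences in total.
The sequences that satisfy every rule: NOUN ADJ NOUN ADJ CONJ CONJ ADJ; NOUN ADJ ADJ ADJ CONJ CONJ ADJ; ADJ ADJ NOUN ADJ CONJ CONJ ADJ.
Count = 3.

3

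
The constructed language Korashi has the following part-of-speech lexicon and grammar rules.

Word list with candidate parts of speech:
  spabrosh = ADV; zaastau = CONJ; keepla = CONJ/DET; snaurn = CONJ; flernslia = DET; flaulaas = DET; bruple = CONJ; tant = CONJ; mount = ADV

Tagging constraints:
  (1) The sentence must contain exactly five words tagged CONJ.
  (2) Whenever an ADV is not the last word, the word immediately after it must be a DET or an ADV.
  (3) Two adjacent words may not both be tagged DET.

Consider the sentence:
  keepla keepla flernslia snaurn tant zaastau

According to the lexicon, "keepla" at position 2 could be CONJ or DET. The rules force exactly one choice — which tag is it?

Candidates per position — 1:keepla {CONJ,DET}; 2:keepla {CONJ,DET}; 3:flernslia {DET}; 4:snaurn {CONJ}; 5:tant {CONJ}; 6:zaastau {CONJ}.
Position 1: DET is ruled out by rule 1; that leaves CONJ.
Position 2: DET is ruled out by rule 1; that leaves CONJ.
The only consistent sequence is: CONJ CONJ DET CONJ CONJ CONJ.
Check: rule 1 satisfied; rule 2 satisfied; rule 3 satisfied.

CONJ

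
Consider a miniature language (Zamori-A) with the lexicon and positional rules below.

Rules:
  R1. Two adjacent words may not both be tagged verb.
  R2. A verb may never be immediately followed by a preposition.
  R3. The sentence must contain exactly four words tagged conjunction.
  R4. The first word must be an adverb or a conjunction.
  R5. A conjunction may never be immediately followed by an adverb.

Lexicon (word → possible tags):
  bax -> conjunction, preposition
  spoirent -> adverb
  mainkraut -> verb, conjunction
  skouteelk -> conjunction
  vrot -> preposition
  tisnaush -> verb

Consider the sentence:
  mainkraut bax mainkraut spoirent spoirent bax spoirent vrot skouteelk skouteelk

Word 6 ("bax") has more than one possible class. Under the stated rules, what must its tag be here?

Candidates per position — 1:mainkraut {verb,conjunction}; 2:bax {conjunction,preposition}; 3:mainkraut {verb,conjunction}; 4:spoirent {adverb}; 5:spoirent {adverb}; 6:bax {conjunction,preposition}; 7:spoirent {adverb}; 8:vrot {preposition}; 9:skouteelk {conjunction}; 10:skouteelk {conjunction}.
Word 1 cannot be verb — rule 4 would then fail for every completion. It is conjunction.
Word 3 cannot be conjunction — rule 5 would then fail for every completion. It is verb.
Word 6 cannot be conjunction — rule 5 would then fail for every completion. It is preposition.
Word 2 cannot be preposition — rule 3 would then fail for every completion. It is conjunction.
So the tagging must be: conjunction conjunction verb adverb adverb preposition adverb preposition conjunction conjunction.
Checking: rule 1 holds; rule 2 holds; rule 3 holds; rule 4 holds; rule 5 holds.

preposition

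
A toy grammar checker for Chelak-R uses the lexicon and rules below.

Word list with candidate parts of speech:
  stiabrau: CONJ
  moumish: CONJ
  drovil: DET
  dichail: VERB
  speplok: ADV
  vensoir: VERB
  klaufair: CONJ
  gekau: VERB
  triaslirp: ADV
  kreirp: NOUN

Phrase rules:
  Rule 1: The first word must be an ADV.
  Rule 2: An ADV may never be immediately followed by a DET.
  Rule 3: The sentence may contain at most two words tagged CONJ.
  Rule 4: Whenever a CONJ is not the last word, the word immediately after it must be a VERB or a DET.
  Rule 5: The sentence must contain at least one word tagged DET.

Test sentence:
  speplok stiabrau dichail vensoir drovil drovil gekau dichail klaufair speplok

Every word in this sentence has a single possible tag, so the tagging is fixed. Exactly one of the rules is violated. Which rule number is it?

Fixed tagging: ADV CONJ VERB VERB DET DET VERB VERB CONJ ADV.
Rule check: R1 ✓, R2 ✓, R3 ✓, R4 ✗, R5 ✓.
Only rule 4 fails.

4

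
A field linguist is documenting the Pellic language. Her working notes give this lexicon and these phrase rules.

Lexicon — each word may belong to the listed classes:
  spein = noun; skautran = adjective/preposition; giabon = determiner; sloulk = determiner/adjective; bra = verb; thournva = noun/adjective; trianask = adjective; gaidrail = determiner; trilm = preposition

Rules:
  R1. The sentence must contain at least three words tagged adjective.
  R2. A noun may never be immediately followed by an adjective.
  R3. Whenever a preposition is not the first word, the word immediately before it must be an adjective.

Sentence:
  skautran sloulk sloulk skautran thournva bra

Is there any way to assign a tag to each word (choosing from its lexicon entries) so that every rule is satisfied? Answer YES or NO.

YES

Candidates per position — 1:skautran {adjective,preposition}; 2:sloulk {determiner,adjective}; 3:sloulk {determiner,adjective}; 4:skautran {adjective,preposition}; 5:thournva {noun,adjective}; 6:bra {verb}.
One satisfying assignment: adjective determiner determiner adjective adjective verb.
Checking: rule 1 satisfied; rule 2 satisfied; rule 3 satisfied.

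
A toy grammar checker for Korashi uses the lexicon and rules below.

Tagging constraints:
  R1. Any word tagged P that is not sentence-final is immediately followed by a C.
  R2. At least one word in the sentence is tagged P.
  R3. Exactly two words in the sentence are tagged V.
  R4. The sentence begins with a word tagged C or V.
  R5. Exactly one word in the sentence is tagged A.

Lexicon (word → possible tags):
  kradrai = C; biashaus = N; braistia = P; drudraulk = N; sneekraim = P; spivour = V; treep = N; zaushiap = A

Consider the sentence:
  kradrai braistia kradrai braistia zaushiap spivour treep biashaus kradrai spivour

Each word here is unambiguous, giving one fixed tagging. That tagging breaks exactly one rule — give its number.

1

Fixed tagging: C P C P A V N N C V.
Applying the rules: R1 fails, R2 ok, R3 ok, R4 ok, R5 ok.
Only rule 1 fails.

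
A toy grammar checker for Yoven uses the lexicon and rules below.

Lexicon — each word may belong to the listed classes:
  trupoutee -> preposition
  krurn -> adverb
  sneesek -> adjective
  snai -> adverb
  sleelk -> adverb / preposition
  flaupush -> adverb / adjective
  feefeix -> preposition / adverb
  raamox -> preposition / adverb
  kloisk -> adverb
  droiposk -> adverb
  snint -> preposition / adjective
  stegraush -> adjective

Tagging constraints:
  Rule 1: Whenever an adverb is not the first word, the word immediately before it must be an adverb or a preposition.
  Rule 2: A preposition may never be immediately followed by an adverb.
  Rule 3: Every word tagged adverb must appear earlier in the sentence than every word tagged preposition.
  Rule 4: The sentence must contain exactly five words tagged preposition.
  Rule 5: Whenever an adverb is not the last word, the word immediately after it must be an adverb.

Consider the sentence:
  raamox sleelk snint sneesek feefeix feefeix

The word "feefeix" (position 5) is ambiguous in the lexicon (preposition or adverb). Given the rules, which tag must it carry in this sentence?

preposition

Candidates per position — 1:raamox {preposition,adverb}; 2:sleelk {adverb,preposition}; 3:snint {preposition,adjective}; 4:sneesek {adjective}; 5:feefeix {preposition,adverb}; 6:feefeix {preposition,adverb}.
At position 1, choosing adverb makes rule 4 impossible to satisfy; hence preposition.
At position 2, choosing adverb makes rule 2 impossible to satisfy; hence preposition.
At position 3, choosing adjective makes rule 4 impossible to satisfy; hence preposition.
At position 5, choosing adverb makes rule 1 impossible to satisfy; hence preposition.
At position 6, choosing adverb makes rule 2 impossible to satisfy; hence preposition.
That leaves exactly one tagging: preposition preposition preposition adjective preposition preposition.
Rule-by-rule: rule 1 holds; rule 2 holds; rule 3 holds; rule 4 holds; rule 5 holds.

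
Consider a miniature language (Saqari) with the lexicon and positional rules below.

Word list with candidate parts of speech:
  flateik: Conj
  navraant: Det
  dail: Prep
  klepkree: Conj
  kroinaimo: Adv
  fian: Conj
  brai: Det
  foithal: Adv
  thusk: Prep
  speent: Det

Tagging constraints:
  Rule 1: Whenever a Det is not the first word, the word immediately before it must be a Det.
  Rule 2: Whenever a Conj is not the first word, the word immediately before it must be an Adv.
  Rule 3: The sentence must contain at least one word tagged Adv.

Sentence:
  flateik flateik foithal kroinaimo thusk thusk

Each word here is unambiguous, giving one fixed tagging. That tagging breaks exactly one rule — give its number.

2

Fixed tagging: Conj Conj Adv Adv Prep Prep.
Applying the rules: R1 ok, R2 fails, R3 ok.
Only rule 2 fails.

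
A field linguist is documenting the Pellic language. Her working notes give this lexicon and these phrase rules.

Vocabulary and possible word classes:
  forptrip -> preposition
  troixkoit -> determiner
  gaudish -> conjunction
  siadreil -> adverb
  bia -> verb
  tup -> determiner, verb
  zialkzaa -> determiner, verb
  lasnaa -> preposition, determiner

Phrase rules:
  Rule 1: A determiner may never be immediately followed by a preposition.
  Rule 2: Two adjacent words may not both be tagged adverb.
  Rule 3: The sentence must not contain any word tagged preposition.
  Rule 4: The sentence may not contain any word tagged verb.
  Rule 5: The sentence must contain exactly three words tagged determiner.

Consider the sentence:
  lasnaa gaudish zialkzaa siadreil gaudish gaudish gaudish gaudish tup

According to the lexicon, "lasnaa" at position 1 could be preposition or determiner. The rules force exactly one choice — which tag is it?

determiner

Candidates per position — 1:lasnaa {preposition,determiner}; 2:gaudish {conjunction}; 3:zialkzaa {determiner,verb}; 4:siadreil {adverb}; 5:gaudish {conjunction}; 6:gaudish {conjunction}; 7:gaudish {conjunction}; 8:gaudish {conjunction}; 9:tup {determiner,verb}.
If word 1 were preposition, no tagging could satisfy rule 3; so word 1 is determiner.
If word 3 were verb, no tagging could satisfy rule 4; so word 3 is determiner.
If word 9 were verb, no tagging could satisfy rule 4; so word 9 is determiner.
The unique satisfying tagging is: determiner conjunction determiner adverb conjunction conjunction conjunction conjunction determiner.
Verifying each rule — rule 1 satisfied; rule 2 satisfied; rule 3 satisfied; rule 4 satisfied; rule 5 satisfied.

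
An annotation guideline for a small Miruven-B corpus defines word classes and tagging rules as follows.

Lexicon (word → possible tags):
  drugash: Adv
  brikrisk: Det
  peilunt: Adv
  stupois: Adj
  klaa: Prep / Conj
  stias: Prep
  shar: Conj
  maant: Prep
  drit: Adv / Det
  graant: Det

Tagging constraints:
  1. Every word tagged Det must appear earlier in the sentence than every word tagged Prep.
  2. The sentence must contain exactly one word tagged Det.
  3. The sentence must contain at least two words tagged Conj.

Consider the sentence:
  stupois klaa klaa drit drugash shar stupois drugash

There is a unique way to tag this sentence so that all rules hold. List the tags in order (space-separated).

Candidates per position — 1:stupois {Adj}; 2:klaa {Prep,Conj}; 3:klaa {Prep,Conj}; 4:drit {Adv,Det}; 5:drugash {Adv}; 6:shar {Conj}; 7:stupois {Adj}; 8:drugash {Adv}.
If word 4 were Adv, no tagging could satisfy rule 2; so word 4 is Det.
If word 2 were Prep, no tagging could satisfy rule 1; so word 2 is Conj.
If word 3 were Prep, no tagging could satisfy rule 1; so word 3 is Conj.
The unique satisfying tagging is: Adj Conj Conj Det Adv Conj Adj Adv.
Rule-by-rule: rule 1 ok; rule 2 ok; rule 3 ok.

Adj Conj Conj Det Adv Conj Adj Adv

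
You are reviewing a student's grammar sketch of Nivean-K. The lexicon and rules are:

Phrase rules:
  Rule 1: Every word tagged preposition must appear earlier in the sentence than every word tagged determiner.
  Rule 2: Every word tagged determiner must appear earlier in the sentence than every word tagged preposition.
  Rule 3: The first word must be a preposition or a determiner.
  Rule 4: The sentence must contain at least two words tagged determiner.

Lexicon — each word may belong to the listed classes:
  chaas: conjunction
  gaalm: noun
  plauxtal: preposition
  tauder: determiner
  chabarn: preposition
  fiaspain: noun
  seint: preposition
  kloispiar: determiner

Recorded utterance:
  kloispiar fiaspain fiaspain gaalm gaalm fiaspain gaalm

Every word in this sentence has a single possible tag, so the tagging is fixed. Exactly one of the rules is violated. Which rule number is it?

4

Fixed tagging: determiner noun noun noun noun noun noun.
Rule check: R1 ✓, R2 ✓, R3 ✓, R4 ✗.
Only rule 4 fails.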